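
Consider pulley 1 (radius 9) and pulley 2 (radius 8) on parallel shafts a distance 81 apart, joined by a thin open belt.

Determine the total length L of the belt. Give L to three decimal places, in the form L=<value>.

L=215.419

open belt: β = asin((r2−r1)/C) = asin(-1/81) = -0.7074°
wrap1 = π − 2β = 181.4147°
wrap2 = π + 2β = 178.5853°
tangent length = C·cosβ = 80.9938
L = r1·wrap1 + r2·wrap2 + 2·C·cosβ = 9·3.1663 + 8·3.1169 + 2·80.9938 = 215.4194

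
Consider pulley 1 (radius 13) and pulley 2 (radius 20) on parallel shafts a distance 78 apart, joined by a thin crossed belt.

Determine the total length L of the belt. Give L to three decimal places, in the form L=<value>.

L=273.855

crossed belt: β = asin((r1+r2)/C) = asin(33/78) = 25.0290°
wrap1 = wrap2 = π + 2β = 230.0580°
tangent length = C·cosβ = 70.6753
L = (r1+r2)·wrap + 2·C·cosβ = 33·4.0153 + 2·70.6753 = 273.8545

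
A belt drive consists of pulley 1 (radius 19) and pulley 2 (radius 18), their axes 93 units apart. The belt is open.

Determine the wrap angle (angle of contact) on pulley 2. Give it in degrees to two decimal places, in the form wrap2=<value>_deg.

open belt: β = asin((r2−r1)/C) = asin(-1/93) = -0.6161°
wrap1 = π − 2β = 181.2322°
wrap2 = π + 2β = 178.7678°

wrap2=178.77_deg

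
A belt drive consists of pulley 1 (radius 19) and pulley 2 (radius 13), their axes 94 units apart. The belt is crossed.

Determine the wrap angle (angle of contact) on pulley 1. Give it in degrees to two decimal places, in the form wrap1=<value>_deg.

crossed belt: β = asin((r1+r2)/C) = asin(32/94) = 19.9028°
wrap1 = wrap2 = π + 2β = 219.8056°

wrap1=219.81_deg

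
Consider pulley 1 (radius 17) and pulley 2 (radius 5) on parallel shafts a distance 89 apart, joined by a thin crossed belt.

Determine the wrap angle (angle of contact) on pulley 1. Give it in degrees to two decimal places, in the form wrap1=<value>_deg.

wrap1=208.62_deg

crossed belt: β = asin((r1+r2)/C) = asin(22/89) = 14.3114°
wrap1 = wrap2 = π + 2β = 208.6227°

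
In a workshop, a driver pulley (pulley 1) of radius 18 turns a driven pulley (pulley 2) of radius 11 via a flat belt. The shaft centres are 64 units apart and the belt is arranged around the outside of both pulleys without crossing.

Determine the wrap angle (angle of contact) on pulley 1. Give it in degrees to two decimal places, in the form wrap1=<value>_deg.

open belt: β = asin((r2−r1)/C) = asin(-7/64) = -6.2793°
wrap1 = π − 2β = 192.5586°
wrap2 = π + 2β = 167.4414°

wrap1=192.56_deg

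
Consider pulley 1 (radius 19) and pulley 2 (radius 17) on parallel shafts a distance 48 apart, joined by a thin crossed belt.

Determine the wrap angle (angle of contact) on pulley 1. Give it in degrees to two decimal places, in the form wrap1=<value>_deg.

crossed belt: β = asin((r1+r2)/C) = asin(36/48) = 48.5904°
wrap1 = wrap2 = π + 2β = 277.1808°

wrap1=277.18_deg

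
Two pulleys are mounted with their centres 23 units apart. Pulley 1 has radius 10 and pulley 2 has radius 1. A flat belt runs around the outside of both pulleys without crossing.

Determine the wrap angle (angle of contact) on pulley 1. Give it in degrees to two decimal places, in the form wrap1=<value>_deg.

open belt: β = asin((r2−r1)/C) = asin(-9/23) = -23.0357°
wrap1 = π − 2β = 226.0714°
wrap2 = π + 2β = 133.9286°

wrap1=226.07_deg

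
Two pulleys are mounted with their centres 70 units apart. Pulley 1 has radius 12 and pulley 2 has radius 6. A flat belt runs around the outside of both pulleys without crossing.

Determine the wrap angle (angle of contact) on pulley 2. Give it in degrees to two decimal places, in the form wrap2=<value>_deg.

wrap2=170.17_deg

open belt: β = asin((r2−r1)/C) = asin(-6/70) = -4.9171°
wrap1 = π − 2β = 189.8342°
wrap2 = π + 2β = 170.1658°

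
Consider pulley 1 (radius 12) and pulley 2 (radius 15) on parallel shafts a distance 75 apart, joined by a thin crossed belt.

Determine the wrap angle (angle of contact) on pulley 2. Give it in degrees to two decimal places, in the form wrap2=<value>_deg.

wrap2=222.20_deg

crossed belt: β = asin((r1+r2)/C) = asin(27/75) = 21.1002°
wrap1 = wrap2 = π + 2β = 222.2004°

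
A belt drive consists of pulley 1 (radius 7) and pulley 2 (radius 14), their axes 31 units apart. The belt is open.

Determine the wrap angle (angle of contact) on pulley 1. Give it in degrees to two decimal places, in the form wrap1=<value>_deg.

wrap1=153.90_deg

open belt: β = asin((r2−r1)/C) = asin(7/31) = 13.0503°
wrap1 = π − 2β = 153.8994°
wrap2 = π + 2β = 206.1006°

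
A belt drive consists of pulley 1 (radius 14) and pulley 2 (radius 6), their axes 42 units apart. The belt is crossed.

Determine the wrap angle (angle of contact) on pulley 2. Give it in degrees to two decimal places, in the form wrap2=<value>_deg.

wrap2=236.87_deg

crossed belt: β = asin((r1+r2)/C) = asin(20/42) = 28.4369°
wrap1 = wrap2 = π + 2β = 236.8738°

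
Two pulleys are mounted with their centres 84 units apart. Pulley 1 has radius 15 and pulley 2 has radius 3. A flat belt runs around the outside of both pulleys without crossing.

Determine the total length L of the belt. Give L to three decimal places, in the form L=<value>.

open belt: β = asin((r2−r1)/C) = asin(-12/84) = -8.2132°
wrap1 = π − 2β = 196.4264°
wrap2 = π + 2β = 163.5736°
tangent length = C·cosβ = 83.1384
L = r1·wrap1 + r2·wrap2 + 2·C·cosβ = 15·3.4283 + 3·2.8549 + 2·83.1384 = 226.2659

L=226.266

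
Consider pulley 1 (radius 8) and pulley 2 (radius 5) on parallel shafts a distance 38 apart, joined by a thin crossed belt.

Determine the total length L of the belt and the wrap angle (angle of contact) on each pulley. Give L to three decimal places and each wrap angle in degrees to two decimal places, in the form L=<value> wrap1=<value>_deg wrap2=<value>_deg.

L=121.333 wrap1=220.01_deg wrap2=220.01_deg

crossed belt: β = asin((r1+r2)/C) = asin(13/38) = 20.0052°
wrap1 = wrap2 = π + 2β = 220.0104°
tangent length = C·cosβ = 35.7071
L = (r1+r2)·wrap + 2·C·cosβ = 13·3.8399 + 2·35.7071 = 121.3331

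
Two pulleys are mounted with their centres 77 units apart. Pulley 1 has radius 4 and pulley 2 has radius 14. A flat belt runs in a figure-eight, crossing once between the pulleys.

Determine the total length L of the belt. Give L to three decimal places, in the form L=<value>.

L=214.776

crossed belt: β = asin((r1+r2)/C) = asin(18/77) = 13.5189°
wrap1 = wrap2 = π + 2β = 207.0378°
tangent length = C·cosβ = 74.8665
L = (r1+r2)·wrap + 2·C·cosβ = 18·3.6135 + 2·74.8665 = 214.7759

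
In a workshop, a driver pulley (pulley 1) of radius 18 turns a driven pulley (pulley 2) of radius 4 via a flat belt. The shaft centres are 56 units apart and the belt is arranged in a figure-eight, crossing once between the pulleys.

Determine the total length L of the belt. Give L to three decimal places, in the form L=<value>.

L=189.875

crossed belt: β = asin((r1+r2)/C) = asin(22/56) = 23.1324°
wrap1 = wrap2 = π + 2β = 226.2648°
tangent length = C·cosβ = 51.4976
L = (r1+r2)·wrap + 2·C·cosβ = 22·3.9491 + 2·51.4976 = 189.8746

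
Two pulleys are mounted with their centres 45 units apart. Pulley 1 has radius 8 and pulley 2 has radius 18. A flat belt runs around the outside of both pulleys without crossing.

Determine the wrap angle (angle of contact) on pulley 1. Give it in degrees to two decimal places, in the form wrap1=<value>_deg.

wrap1=154.32_deg

open belt: β = asin((r2−r1)/C) = asin(10/45) = 12.8396°
wrap1 = π − 2β = 154.3208°
wrap2 = π + 2β = 205.6792°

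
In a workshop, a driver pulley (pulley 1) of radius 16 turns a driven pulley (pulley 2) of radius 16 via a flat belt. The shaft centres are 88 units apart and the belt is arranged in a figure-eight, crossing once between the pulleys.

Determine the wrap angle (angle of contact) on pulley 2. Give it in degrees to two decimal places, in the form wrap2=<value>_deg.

crossed belt: β = asin((r1+r2)/C) = asin(32/88) = 21.3237°
wrap1 = wrap2 = π + 2β = 222.6474°

wrap2=222.65_deg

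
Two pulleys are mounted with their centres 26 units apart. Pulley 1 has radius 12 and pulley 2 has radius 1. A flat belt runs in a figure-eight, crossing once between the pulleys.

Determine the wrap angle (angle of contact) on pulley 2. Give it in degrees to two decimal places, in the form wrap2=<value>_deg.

crossed belt: β = asin((r1+r2)/C) = asin(13/26) = 30.0000°
wrap1 = wrap2 = π + 2β = 240.0000°

wrap2=240.00_deg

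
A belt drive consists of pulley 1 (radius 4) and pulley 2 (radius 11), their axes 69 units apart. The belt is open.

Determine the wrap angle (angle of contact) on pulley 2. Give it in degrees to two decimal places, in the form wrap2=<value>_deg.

open belt: β = asin((r2−r1)/C) = asin(7/69) = 5.8226°
wrap1 = π − 2β = 168.3547°
wrap2 = π + 2β = 191.6453°

wrap2=191.65_deg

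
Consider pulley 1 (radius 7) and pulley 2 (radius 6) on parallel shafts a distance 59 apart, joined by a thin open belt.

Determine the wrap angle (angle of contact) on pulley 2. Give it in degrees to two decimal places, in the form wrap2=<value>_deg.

wrap2=178.06_deg

open belt: β = asin((r2−r1)/C) = asin(-1/59) = -0.9712°
wrap1 = π − 2β = 181.9423°
wrap2 = π + 2β = 178.0577°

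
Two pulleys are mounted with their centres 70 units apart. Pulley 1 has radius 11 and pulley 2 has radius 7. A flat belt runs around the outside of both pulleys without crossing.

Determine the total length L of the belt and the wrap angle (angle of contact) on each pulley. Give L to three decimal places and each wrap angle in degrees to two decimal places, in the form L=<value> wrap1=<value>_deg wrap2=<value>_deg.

L=196.777 wrap1=186.55_deg wrap2=173.45_deg

open belt: β = asin((r2−r1)/C) = asin(-4/70) = -3.2758°
wrap1 = π − 2β = 186.5517°
wrap2 = π + 2β = 173.4483°
tangent length = C·cosβ = 69.8856
L = r1·wrap1 + r2·wrap2 + 2·C·cosβ = 11·3.2559 + 7·3.0272 + 2·69.8856 = 196.7773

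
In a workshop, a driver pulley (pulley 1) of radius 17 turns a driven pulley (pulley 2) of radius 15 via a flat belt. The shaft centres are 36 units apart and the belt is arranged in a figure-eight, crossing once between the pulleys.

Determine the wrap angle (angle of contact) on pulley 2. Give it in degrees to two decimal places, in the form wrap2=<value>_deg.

wrap2=305.47_deg

crossed belt: β = asin((r1+r2)/C) = asin(32/36) = 62.7340°
wrap1 = wrap2 = π + 2β = 305.4679°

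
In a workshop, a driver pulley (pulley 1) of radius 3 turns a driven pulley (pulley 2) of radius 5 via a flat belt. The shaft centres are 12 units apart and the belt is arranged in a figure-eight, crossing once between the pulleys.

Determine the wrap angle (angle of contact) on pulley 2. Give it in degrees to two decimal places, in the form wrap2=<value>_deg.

wrap2=263.62_deg

crossed belt: β = asin((r1+r2)/C) = asin(8/12) = 41.8103°
wrap1 = wrap2 = π + 2β = 263.6206°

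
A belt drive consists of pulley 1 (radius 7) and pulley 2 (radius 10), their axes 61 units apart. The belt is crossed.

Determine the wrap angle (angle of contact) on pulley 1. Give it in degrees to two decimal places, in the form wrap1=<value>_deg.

crossed belt: β = asin((r1+r2)/C) = asin(17/61) = 16.1819°
wrap1 = wrap2 = π + 2β = 212.3639°

wrap1=212.36_deg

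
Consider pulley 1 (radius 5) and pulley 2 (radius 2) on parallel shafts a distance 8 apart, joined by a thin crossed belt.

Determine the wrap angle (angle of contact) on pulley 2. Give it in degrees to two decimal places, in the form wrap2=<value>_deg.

wrap2=302.09_deg

crossed belt: β = asin((r1+r2)/C) = asin(7/8) = 61.0450°
wrap1 = wrap2 = π + 2β = 302.0900°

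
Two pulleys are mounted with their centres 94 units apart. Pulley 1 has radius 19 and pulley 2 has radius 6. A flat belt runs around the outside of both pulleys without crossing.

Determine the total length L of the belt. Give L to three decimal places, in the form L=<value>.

open belt: β = asin((r2−r1)/C) = asin(-13/94) = -7.9494°
wrap1 = π − 2β = 195.8987°
wrap2 = π + 2β = 164.1013°
tangent length = C·cosβ = 93.0967
L = r1·wrap1 + r2·wrap2 + 2·C·cosβ = 19·3.4191 + 6·2.8641 + 2·93.0967 = 268.3406

L=268.341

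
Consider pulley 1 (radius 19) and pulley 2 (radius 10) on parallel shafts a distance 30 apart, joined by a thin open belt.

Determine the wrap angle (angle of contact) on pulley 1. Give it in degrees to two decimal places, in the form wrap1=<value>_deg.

open belt: β = asin((r2−r1)/C) = asin(-9/30) = -17.4576°
wrap1 = π − 2β = 214.9152°
wrap2 = π + 2β = 145.0848°

wrap1=214.92_deg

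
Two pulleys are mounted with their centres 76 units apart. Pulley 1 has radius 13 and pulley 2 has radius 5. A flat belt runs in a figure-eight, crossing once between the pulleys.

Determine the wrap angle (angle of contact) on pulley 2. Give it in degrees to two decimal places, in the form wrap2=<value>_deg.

wrap2=207.40_deg

crossed belt: β = asin((r1+r2)/C) = asin(18/76) = 13.7002°
wrap1 = wrap2 = π + 2β = 207.4005°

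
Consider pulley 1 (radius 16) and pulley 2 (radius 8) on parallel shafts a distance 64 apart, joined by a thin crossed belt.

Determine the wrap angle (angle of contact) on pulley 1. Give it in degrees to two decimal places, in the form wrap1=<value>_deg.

wrap1=224.05_deg

crossed belt: β = asin((r1+r2)/C) = asin(24/64) = 22.0243°
wrap1 = wrap2 = π + 2β = 224.0486°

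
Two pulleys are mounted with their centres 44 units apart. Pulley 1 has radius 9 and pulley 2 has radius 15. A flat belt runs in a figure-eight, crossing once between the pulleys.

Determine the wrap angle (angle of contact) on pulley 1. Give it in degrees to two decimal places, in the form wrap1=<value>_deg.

wrap1=246.11_deg

crossed belt: β = asin((r1+r2)/C) = asin(24/44) = 33.0557°
wrap1 = wrap2 = π + 2β = 246.1115°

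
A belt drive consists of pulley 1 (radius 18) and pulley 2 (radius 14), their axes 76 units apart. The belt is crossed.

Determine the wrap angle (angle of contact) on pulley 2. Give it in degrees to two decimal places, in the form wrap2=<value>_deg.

wrap2=229.80_deg

crossed belt: β = asin((r1+r2)/C) = asin(32/76) = 24.9011°
wrap1 = wrap2 = π + 2β = 229.8021°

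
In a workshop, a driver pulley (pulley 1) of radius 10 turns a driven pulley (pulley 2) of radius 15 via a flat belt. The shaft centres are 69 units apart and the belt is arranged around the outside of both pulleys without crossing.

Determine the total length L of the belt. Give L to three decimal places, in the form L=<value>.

L=216.902

open belt: β = asin((r2−r1)/C) = asin(5/69) = 4.1555°
wrap1 = π − 2β = 171.6890°
wrap2 = π + 2β = 188.3110°
tangent length = C·cosβ = 68.8186
L = r1·wrap1 + r2·wrap2 + 2·C·cosβ = 10·2.9965 + 15·3.2866 + 2·68.8186 = 216.9023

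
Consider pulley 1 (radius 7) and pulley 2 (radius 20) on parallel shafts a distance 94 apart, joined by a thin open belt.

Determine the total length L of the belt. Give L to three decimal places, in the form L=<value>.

L=274.624

open belt: β = asin((r2−r1)/C) = asin(13/94) = 7.9494°
wrap1 = π − 2β = 164.1013°
wrap2 = π + 2β = 195.8987°
tangent length = C·cosβ = 93.0967
L = r1·wrap1 + r2·wrap2 + 2·C·cosβ = 7·2.8641 + 20·3.4191 + 2·93.0967 = 274.6238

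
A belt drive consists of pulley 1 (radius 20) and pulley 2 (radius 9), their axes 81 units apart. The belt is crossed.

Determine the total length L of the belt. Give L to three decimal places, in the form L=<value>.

crossed belt: β = asin((r1+r2)/C) = asin(29/81) = 20.9789°
wrap1 = wrap2 = π + 2β = 221.9579°
tangent length = C·cosβ = 75.6307
L = (r1+r2)·wrap + 2·C·cosβ = 29·3.8739 + 2·75.6307 = 263.6043

L=263.604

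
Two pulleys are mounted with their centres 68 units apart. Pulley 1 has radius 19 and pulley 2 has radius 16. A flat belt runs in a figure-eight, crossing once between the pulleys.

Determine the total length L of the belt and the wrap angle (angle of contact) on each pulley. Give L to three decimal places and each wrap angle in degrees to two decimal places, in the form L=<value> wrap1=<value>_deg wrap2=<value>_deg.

crossed belt: β = asin((r1+r2)/C) = asin(35/68) = 30.9778°
wrap1 = wrap2 = π + 2β = 241.9556°
tangent length = C·cosβ = 58.3009
L = (r1+r2)·wrap + 2·C·cosβ = 35·4.2229 + 2·58.3009 = 264.4041

L=264.404 wrap1=241.96_deg wrap2=241.96_deg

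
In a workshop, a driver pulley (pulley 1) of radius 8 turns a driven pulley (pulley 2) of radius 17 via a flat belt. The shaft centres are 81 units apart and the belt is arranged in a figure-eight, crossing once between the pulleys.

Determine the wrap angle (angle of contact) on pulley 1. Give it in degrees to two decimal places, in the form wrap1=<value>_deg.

wrap1=215.95_deg

crossed belt: β = asin((r1+r2)/C) = asin(25/81) = 17.9774°
wrap1 = wrap2 = π + 2β = 215.9548°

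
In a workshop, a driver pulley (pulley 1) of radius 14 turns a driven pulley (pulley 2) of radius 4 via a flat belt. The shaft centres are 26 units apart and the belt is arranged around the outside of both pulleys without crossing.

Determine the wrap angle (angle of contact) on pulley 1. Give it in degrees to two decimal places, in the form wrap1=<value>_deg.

wrap1=225.24_deg

open belt: β = asin((r2−r1)/C) = asin(-10/26) = -22.6199°
wrap1 = π − 2β = 225.2397°
wrap2 = π + 2β = 134.7603°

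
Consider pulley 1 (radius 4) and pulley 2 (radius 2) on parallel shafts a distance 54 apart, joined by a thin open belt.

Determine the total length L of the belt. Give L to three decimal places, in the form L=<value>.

L=126.924

open belt: β = asin((r2−r1)/C) = asin(-2/54) = -2.1226°
wrap1 = π − 2β = 184.2451°
wrap2 = π + 2β = 175.7549°
tangent length = C·cosβ = 53.9630
L = r1·wrap1 + r2·wrap2 + 2·C·cosβ = 4·3.2157 + 2·3.0675 + 2·53.9630 = 126.9236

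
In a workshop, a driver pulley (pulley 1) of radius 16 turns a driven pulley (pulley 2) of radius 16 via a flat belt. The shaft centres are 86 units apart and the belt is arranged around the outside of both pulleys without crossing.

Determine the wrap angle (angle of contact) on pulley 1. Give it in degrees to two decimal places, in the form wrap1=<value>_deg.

wrap1=180.00_deg

open belt: β = asin((r2−r1)/C) = asin(0/86) = 0.0000°
wrap1 = π − 2β = 180.0000°
wrap2 = π + 2β = 180.0000°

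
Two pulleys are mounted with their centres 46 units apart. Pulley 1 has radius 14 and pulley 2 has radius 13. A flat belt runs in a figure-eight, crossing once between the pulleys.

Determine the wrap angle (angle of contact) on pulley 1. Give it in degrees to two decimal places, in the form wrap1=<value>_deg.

crossed belt: β = asin((r1+r2)/C) = asin(27/46) = 35.9413°
wrap1 = wrap2 = π + 2β = 251.8827°

wrap1=251.88_deg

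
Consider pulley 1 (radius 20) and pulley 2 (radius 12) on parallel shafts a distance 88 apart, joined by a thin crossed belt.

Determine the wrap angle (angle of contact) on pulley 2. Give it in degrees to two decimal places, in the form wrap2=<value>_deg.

wrap2=222.65_deg

crossed belt: β = asin((r1+r2)/C) = asin(32/88) = 21.3237°
wrap1 = wrap2 = π + 2β = 222.6474°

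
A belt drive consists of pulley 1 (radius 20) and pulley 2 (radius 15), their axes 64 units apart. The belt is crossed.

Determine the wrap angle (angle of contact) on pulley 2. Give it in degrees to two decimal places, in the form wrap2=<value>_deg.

wrap2=246.31_deg

crossed belt: β = asin((r1+r2)/C) = asin(35/64) = 33.1529°
wrap1 = wrap2 = π + 2β = 246.3058°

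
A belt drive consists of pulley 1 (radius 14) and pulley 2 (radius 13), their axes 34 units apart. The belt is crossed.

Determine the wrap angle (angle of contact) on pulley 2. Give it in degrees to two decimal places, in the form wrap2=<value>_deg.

crossed belt: β = asin((r1+r2)/C) = asin(27/34) = 52.5720°
wrap1 = wrap2 = π + 2β = 285.1440°

wrap2=285.14_deg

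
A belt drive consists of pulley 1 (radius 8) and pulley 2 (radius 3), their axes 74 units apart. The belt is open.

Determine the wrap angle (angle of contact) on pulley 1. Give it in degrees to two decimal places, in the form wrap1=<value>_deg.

open belt: β = asin((r2−r1)/C) = asin(-5/74) = -3.8743°
wrap1 = π − 2β = 187.7486°
wrap2 = π + 2β = 172.2514°

wrap1=187.75_deg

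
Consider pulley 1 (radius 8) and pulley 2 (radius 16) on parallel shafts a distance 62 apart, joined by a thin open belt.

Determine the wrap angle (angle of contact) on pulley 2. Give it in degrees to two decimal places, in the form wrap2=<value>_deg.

open belt: β = asin((r2−r1)/C) = asin(8/62) = 7.4137°
wrap1 = π − 2β = 165.1727°
wrap2 = π + 2β = 194.8273°

wrap2=194.83_deg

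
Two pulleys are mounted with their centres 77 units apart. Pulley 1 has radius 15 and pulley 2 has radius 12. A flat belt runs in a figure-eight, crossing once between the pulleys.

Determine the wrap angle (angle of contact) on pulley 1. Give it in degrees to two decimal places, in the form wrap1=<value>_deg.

wrap1=221.05_deg

crossed belt: β = asin((r1+r2)/C) = asin(27/77) = 20.5270°
wrap1 = wrap2 = π + 2β = 221.0541°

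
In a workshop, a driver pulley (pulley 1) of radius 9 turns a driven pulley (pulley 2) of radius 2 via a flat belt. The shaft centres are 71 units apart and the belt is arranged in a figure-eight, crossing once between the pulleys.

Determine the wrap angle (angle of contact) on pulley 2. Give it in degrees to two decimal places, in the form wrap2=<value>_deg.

crossed belt: β = asin((r1+r2)/C) = asin(11/71) = 8.9127°
wrap1 = wrap2 = π + 2β = 197.8254°

wrap2=197.83_deg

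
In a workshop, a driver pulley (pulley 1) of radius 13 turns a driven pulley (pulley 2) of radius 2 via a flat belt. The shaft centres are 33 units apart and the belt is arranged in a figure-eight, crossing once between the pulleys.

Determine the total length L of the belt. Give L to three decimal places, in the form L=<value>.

crossed belt: β = asin((r1+r2)/C) = asin(15/33) = 27.0357°
wrap1 = wrap2 = π + 2β = 234.0714°
tangent length = C·cosβ = 29.3939
L = (r1+r2)·wrap + 2·C·cosβ = 15·4.0853 + 2·29.3939 = 120.0675

L=120.067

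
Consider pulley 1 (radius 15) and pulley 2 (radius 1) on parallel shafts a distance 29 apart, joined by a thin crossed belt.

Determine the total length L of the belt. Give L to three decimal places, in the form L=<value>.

crossed belt: β = asin((r1+r2)/C) = asin(16/29) = 33.4854°
wrap1 = wrap2 = π + 2β = 246.9708°
tangent length = C·cosβ = 24.1868
L = (r1+r2)·wrap + 2·C·cosβ = 16·4.3105 + 2·24.1868 = 117.3408

L=117.341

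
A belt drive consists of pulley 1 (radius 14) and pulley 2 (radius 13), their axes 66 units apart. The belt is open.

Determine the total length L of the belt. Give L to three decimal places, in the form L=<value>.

L=216.838

open belt: β = asin((r2−r1)/C) = asin(-1/66) = -0.8682°
wrap1 = π − 2β = 181.7363°
wrap2 = π + 2β = 178.2637°
tangent length = C·cosβ = 65.9924
L = r1·wrap1 + r2·wrap2 + 2·C·cosβ = 14·3.1719 + 13·3.1113 + 2·65.9924 = 216.8382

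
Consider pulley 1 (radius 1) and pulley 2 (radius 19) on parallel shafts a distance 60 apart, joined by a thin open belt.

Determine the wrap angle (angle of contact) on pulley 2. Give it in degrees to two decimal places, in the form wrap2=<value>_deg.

open belt: β = asin((r2−r1)/C) = asin(18/60) = 17.4576°
wrap1 = π − 2β = 145.0848°
wrap2 = π + 2β = 214.9152°

wrap2=214.92_deg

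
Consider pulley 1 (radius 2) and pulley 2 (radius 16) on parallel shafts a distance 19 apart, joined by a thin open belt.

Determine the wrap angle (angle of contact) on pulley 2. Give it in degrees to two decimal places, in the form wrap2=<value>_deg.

open belt: β = asin((r2−r1)/C) = asin(14/19) = 47.4631°
wrap1 = π − 2β = 85.0738°
wrap2 = π + 2β = 274.9262°

wrap2=274.93_deg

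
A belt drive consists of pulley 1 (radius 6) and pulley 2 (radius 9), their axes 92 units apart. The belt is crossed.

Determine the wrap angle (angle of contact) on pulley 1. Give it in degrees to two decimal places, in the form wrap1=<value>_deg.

wrap1=198.77_deg

crossed belt: β = asin((r1+r2)/C) = asin(15/92) = 9.3836°
wrap1 = wrap2 = π + 2β = 198.7672°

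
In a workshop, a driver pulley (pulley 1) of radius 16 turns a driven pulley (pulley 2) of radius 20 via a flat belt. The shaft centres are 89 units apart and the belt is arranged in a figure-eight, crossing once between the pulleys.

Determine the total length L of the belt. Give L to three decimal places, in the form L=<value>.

L=305.868

crossed belt: β = asin((r1+r2)/C) = asin(36/89) = 23.8594°
wrap1 = wrap2 = π + 2β = 227.7189°
tangent length = C·cosβ = 81.3941
L = (r1+r2)·wrap + 2·C·cosβ = 36·3.9744 + 2·81.3941 = 305.8682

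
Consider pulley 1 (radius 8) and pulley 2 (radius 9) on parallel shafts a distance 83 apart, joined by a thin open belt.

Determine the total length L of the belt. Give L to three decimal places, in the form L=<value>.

L=219.419

open belt: β = asin((r2−r1)/C) = asin(1/83) = 0.6903°
wrap1 = π − 2β = 178.6193°
wrap2 = π + 2β = 181.3807°
tangent length = C·cosβ = 82.9940
L = r1·wrap1 + r2·wrap2 + 2·C·cosβ = 8·3.1175 + 9·3.1657 + 2·82.9940 = 219.4191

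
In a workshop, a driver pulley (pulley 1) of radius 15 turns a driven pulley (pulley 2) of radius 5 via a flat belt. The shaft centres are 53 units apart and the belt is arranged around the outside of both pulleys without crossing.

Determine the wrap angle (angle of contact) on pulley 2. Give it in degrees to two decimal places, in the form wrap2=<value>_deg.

open belt: β = asin((r2−r1)/C) = asin(-10/53) = -10.8757°
wrap1 = π − 2β = 201.7514°
wrap2 = π + 2β = 158.2486°

wrap2=158.25_deg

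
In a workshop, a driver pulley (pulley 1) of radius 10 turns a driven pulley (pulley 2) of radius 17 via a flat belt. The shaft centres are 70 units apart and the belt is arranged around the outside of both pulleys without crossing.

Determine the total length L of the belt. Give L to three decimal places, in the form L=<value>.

L=225.524

open belt: β = asin((r2−r1)/C) = asin(7/70) = 5.7392°
wrap1 = π − 2β = 168.5217°
wrap2 = π + 2β = 191.4783°
tangent length = C·cosβ = 69.6491
L = r1·wrap1 + r2·wrap2 + 2·C·cosβ = 10·2.9413 + 17·3.3419 + 2·69.6491 = 225.5236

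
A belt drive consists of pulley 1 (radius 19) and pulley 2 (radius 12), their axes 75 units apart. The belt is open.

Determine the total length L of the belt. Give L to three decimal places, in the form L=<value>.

L=248.043

open belt: β = asin((r2−r1)/C) = asin(-7/75) = -5.3554°
wrap1 = π − 2β = 190.7108°
wrap2 = π + 2β = 169.2892°
tangent length = C·cosβ = 74.6726
L = r1·wrap1 + r2·wrap2 + 2·C·cosβ = 19·3.3285 + 12·2.9547 + 2·74.6726 = 248.0432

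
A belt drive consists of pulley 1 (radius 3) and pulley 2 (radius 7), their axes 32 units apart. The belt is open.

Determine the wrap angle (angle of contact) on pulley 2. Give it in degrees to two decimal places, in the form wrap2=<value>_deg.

open belt: β = asin((r2−r1)/C) = asin(4/32) = 7.1808°
wrap1 = π − 2β = 165.6385°
wrap2 = π + 2β = 194.3615°

wrap2=194.36_deg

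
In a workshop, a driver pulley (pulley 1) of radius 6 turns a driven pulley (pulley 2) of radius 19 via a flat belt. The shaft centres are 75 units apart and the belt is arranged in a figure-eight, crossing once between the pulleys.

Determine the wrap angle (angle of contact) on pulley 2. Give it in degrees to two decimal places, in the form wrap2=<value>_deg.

wrap2=218.94_deg

crossed belt: β = asin((r1+r2)/C) = asin(25/75) = 19.4712°
wrap1 = wrap2 = π + 2β = 218.9424°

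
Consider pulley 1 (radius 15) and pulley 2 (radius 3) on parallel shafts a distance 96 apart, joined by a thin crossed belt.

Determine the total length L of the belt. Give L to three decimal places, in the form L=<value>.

crossed belt: β = asin((r1+r2)/C) = asin(18/96) = 10.8069°
wrap1 = wrap2 = π + 2β = 201.6138°
tangent length = C·cosβ = 94.2974
L = (r1+r2)·wrap + 2·C·cosβ = 18·3.5188 + 2·94.2974 = 251.9337

L=251.934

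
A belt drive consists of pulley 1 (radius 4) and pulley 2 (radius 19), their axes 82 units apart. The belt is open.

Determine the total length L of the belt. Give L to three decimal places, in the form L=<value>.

open belt: β = asin((r2−r1)/C) = asin(15/82) = 10.5403°
wrap1 = π − 2β = 158.9194°
wrap2 = π + 2β = 201.0806°
tangent length = C·cosβ = 80.6164
L = r1·wrap1 + r2·wrap2 + 2·C·cosβ = 4·2.7737 + 19·3.5095 + 2·80.6164 = 239.0083

L=239.008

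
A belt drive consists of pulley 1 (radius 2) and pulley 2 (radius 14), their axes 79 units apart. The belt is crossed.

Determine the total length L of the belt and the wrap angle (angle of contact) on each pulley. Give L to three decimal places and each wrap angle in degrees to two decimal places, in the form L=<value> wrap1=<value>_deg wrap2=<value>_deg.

crossed belt: β = asin((r1+r2)/C) = asin(16/79) = 11.6850°
wrap1 = wrap2 = π + 2β = 203.3701°
tangent length = C·cosβ = 77.3628
L = (r1+r2)·wrap + 2·C·cosβ = 16·3.5495 + 2·77.3628 = 211.5172

L=211.517 wrap1=203.37_deg wrap2=203.37_deg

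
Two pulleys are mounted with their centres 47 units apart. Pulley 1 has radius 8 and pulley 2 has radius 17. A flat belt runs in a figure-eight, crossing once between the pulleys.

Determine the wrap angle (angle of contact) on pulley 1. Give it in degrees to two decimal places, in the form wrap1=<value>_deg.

crossed belt: β = asin((r1+r2)/C) = asin(25/47) = 32.1349°
wrap1 = wrap2 = π + 2β = 244.2699°

wrap1=244.27_deg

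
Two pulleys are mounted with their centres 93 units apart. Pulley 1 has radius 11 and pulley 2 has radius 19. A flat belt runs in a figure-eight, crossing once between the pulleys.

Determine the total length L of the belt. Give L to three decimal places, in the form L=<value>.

crossed belt: β = asin((r1+r2)/C) = asin(30/93) = 18.8191°
wrap1 = wrap2 = π + 2β = 217.6381°
tangent length = C·cosβ = 88.0284
L = (r1+r2)·wrap + 2·C·cosβ = 30·3.7985 + 2·88.0284 = 290.0119

L=290.012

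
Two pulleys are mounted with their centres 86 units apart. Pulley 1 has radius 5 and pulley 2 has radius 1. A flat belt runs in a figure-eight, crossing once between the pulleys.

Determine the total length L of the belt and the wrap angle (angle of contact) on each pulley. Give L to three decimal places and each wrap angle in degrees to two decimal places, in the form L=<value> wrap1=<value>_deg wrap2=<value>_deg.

crossed belt: β = asin((r1+r2)/C) = asin(6/86) = 4.0006°
wrap1 = wrap2 = π + 2β = 188.0013°
tangent length = C·cosβ = 85.7904
L = (r1+r2)·wrap + 2·C·cosβ = 6·3.2812 + 2·85.7904 = 191.2683

L=191.268 wrap1=188.00_deg wrap2=188.00_deg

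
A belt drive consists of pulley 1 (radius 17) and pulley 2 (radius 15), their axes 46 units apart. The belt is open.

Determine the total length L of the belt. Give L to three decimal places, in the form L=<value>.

open belt: β = asin((r2−r1)/C) = asin(-2/46) = -2.4919°
wrap1 = π − 2β = 184.9838°
wrap2 = π + 2β = 175.0162°
tangent length = C·cosβ = 45.9565
L = r1·wrap1 + r2·wrap2 + 2·C·cosβ = 17·3.2286 + 15·3.0546 + 2·45.9565 = 192.6179

L=192.618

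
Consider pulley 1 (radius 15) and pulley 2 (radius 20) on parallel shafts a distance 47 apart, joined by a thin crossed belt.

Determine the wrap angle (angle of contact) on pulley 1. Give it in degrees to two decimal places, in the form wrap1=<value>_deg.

crossed belt: β = asin((r1+r2)/C) = asin(35/47) = 48.1317°
wrap1 = wrap2 = π + 2β = 276.2634°

wrap1=276.26_deg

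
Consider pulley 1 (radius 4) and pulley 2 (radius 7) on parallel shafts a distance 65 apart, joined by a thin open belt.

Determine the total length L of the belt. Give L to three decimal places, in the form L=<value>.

L=164.696

open belt: β = asin((r2−r1)/C) = asin(3/65) = 2.6454°
wrap1 = π − 2β = 174.7093°
wrap2 = π + 2β = 185.2907°
tangent length = C·cosβ = 64.9307
L = r1·wrap1 + r2·wrap2 + 2·C·cosβ = 4·3.0493 + 7·3.2339 + 2·64.9307 = 164.6960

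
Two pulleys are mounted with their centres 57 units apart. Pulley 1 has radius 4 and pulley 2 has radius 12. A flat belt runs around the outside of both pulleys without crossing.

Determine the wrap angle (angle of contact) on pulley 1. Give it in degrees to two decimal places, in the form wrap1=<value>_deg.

open belt: β = asin((r2−r1)/C) = asin(8/57) = 8.0682°
wrap1 = π − 2β = 163.8637°
wrap2 = π + 2β = 196.1363°

wrap1=163.86_deg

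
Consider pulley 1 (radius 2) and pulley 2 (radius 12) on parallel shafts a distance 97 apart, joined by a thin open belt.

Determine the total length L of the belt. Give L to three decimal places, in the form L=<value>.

open belt: β = asin((r2−r1)/C) = asin(10/97) = 5.9173°
wrap1 = π − 2β = 168.1654°
wrap2 = π + 2β = 191.8346°
tangent length = C·cosβ = 96.4832
L = r1·wrap1 + r2·wrap2 + 2·C·cosβ = 2·2.9350 + 12·3.3481 + 2·96.4832 = 239.0141

L=239.014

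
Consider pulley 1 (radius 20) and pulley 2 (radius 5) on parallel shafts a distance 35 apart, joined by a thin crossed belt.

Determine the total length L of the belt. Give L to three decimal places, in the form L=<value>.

crossed belt: β = asin((r1+r2)/C) = asin(25/35) = 45.5847°
wrap1 = wrap2 = π + 2β = 271.1694°
tangent length = C·cosβ = 24.4949
L = (r1+r2)·wrap + 2·C·cosβ = 25·4.7328 + 2·24.4949 = 167.3098

L=167.310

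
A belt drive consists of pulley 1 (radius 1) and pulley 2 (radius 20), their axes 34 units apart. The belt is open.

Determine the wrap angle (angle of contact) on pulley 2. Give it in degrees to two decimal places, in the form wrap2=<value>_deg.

open belt: β = asin((r2−r1)/C) = asin(19/34) = 33.9745°
wrap1 = π − 2β = 112.0510°
wrap2 = π + 2β = 247.9490°

wrap2=247.95_deg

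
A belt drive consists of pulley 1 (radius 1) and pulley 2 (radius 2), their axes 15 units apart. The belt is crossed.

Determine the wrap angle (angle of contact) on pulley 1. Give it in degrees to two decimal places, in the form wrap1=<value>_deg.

crossed belt: β = asin((r1+r2)/C) = asin(3/15) = 11.5370°
wrap1 = wrap2 = π + 2β = 203.0739°

wrap1=203.07_deg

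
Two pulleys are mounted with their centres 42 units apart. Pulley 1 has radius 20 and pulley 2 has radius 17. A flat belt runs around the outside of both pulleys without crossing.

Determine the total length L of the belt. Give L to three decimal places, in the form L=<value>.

L=200.453

open belt: β = asin((r2−r1)/C) = asin(-3/42) = -4.0960°
wrap1 = π − 2β = 188.1921°
wrap2 = π + 2β = 171.8079°
tangent length = C·cosβ = 41.8927
L = r1·wrap1 + r2·wrap2 + 2·C·cosβ = 20·3.2846 + 17·2.9986 + 2·41.8927 = 200.4533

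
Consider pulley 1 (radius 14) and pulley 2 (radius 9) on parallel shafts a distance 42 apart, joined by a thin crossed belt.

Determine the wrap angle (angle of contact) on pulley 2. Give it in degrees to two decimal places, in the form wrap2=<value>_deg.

crossed belt: β = asin((r1+r2)/C) = asin(23/42) = 33.2038°
wrap1 = wrap2 = π + 2β = 246.4076°

wrap2=246.41_deg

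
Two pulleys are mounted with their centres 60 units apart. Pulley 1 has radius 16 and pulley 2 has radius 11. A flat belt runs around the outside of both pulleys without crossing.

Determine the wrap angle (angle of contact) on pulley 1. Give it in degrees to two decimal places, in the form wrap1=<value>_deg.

wrap1=189.56_deg

open belt: β = asin((r2−r1)/C) = asin(-5/60) = -4.7802°
wrap1 = π − 2β = 189.5604°
wrap2 = π + 2β = 170.4396°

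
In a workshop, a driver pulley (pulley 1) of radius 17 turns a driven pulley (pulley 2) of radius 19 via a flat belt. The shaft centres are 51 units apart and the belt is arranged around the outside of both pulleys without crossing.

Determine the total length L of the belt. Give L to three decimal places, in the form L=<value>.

open belt: β = asin((r2−r1)/C) = asin(2/51) = 2.2475°
wrap1 = π − 2β = 175.5051°
wrap2 = π + 2β = 184.4949°
tangent length = C·cosβ = 50.9608
L = r1·wrap1 + r2·wrap2 + 2·C·cosβ = 17·3.0631 + 19·3.2200 + 2·50.9608 = 215.1758

L=215.176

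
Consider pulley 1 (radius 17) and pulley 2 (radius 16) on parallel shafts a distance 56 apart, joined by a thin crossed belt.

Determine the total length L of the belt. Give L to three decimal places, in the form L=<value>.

crossed belt: β = asin((r1+r2)/C) = asin(33/56) = 36.1063°
wrap1 = wrap2 = π + 2β = 252.2127°
tangent length = C·cosβ = 45.2438
L = (r1+r2)·wrap + 2·C·cosβ = 33·4.4019 + 2·45.2438 = 235.7516

L=235.752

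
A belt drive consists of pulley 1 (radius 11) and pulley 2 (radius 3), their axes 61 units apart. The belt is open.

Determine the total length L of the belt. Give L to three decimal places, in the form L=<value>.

L=167.033

open belt: β = asin((r2−r1)/C) = asin(-8/61) = -7.5359°
wrap1 = π − 2β = 195.0718°
wrap2 = π + 2β = 164.9282°
tangent length = C·cosβ = 60.4731
L = r1·wrap1 + r2·wrap2 + 2·C·cosβ = 11·3.4046 + 3·2.8785 + 2·60.4731 = 167.0330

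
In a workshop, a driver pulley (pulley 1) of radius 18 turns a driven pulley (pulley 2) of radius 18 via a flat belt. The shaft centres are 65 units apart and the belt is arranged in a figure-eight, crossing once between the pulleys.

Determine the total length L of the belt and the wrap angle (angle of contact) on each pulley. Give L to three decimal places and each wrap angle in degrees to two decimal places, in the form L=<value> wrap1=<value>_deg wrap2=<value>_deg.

crossed belt: β = asin((r1+r2)/C) = asin(36/65) = 33.6313°
wrap1 = wrap2 = π + 2β = 247.2626°
tangent length = C·cosβ = 54.1202
L = (r1+r2)·wrap + 2·C·cosβ = 36·4.3155 + 2·54.1202 = 263.6001

L=263.600 wrap1=247.26_deg wrap2=247.26_deg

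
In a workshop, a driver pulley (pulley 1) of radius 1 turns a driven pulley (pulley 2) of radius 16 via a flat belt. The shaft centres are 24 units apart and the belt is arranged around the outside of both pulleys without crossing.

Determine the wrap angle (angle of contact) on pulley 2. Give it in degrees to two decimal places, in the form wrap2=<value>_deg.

wrap2=257.36_deg

open belt: β = asin((r2−r1)/C) = asin(15/24) = 38.6822°
wrap1 = π − 2β = 102.6356°
wrap2 = π + 2β = 257.3644°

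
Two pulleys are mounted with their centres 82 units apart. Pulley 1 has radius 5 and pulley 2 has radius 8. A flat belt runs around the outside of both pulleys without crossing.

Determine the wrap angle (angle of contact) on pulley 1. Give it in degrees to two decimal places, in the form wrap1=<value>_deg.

wrap1=175.81_deg

open belt: β = asin((r2−r1)/C) = asin(3/82) = 2.0967°
wrap1 = π − 2β = 175.8067°
wrap2 = π + 2β = 184.1933°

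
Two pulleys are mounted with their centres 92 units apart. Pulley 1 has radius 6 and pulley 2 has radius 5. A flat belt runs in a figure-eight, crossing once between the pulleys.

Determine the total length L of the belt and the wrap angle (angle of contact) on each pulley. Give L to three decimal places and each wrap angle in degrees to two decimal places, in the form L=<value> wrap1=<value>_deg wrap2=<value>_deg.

L=219.874 wrap1=193.73_deg wrap2=193.73_deg

crossed belt: β = asin((r1+r2)/C) = asin(11/92) = 6.8670°
wrap1 = wrap2 = π + 2β = 193.7340°
tangent length = C·cosβ = 91.3400
L = (r1+r2)·wrap + 2·C·cosβ = 11·3.3813 + 2·91.3400 = 219.8743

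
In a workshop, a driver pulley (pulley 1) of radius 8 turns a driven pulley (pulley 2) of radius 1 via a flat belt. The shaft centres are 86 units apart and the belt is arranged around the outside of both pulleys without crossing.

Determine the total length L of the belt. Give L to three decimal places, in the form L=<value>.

L=200.844

open belt: β = asin((r2−r1)/C) = asin(-7/86) = -4.6688°
wrap1 = π − 2β = 189.3375°
wrap2 = π + 2β = 170.6625°
tangent length = C·cosβ = 85.7146
L = r1·wrap1 + r2·wrap2 + 2·C·cosβ = 8·3.3046 + 1·2.9786 + 2·85.7146 = 200.8444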